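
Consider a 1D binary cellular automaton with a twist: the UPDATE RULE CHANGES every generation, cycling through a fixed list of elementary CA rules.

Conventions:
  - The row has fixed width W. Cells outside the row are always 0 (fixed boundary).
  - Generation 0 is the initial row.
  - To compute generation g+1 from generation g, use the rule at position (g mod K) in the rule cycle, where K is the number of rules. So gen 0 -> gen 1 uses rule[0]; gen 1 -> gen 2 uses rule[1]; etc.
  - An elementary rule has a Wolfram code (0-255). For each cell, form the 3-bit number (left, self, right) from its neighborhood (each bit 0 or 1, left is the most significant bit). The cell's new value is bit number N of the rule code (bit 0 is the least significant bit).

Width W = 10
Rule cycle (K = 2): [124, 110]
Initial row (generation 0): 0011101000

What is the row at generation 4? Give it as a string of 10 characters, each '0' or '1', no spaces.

Gen 0: 0011101000
Gen 1 (rule 124): 0010111100
Gen 2 (rule 110): 0111100100
Gen 3 (rule 124): 0100110110
Gen 4 (rule 110): 1101111110

Answer: 1101111110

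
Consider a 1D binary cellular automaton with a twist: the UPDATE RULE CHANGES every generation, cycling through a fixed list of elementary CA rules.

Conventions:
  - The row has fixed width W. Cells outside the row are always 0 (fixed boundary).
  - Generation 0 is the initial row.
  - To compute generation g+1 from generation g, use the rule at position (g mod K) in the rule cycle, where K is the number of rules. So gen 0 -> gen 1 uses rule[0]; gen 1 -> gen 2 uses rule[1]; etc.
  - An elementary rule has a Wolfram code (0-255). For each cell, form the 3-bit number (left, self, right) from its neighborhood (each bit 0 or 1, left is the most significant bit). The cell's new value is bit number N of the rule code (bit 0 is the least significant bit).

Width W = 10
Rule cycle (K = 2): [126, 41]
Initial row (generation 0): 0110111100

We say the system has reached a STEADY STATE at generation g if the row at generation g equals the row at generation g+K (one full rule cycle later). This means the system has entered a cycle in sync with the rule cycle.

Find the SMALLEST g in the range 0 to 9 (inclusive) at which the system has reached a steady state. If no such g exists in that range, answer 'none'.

Gen 0: 0110111100
Gen 1 (rule 126): 1111100110
Gen 2 (rule 41): 1000000100
Gen 3 (rule 126): 1100001110
Gen 4 (rule 41): 1001101000
Gen 5 (rule 126): 1111111100
Gen 6 (rule 41): 1000000001
Gen 7 (rule 126): 1100000011
Gen 8 (rule 41): 1001111010
Gen 9 (rule 126): 1111001111
Gen 10 (rule 41): 1000001000
Gen 11 (rule 126): 1100011100

Answer: none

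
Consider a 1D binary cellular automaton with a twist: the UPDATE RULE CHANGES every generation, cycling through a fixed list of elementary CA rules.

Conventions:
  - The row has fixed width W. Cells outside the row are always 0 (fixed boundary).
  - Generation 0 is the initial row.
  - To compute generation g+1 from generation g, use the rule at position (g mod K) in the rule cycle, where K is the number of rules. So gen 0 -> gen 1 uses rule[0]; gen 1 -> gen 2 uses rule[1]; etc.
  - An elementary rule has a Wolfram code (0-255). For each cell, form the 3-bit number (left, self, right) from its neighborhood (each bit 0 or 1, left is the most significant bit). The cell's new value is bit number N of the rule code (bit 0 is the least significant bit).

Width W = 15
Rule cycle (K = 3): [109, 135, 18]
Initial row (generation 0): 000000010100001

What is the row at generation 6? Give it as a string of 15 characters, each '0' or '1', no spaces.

Gen 0: 000000010100001
Gen 1 (rule 109): 111111011101101
Gen 2 (rule 135): 011110001000001
Gen 3 (rule 18): 100001010100010
Gen 4 (rule 109): 101101111101010
Gen 5 (rule 135): 100000111001010
Gen 6 (rule 18): 010001000110001

Answer: 010001000110001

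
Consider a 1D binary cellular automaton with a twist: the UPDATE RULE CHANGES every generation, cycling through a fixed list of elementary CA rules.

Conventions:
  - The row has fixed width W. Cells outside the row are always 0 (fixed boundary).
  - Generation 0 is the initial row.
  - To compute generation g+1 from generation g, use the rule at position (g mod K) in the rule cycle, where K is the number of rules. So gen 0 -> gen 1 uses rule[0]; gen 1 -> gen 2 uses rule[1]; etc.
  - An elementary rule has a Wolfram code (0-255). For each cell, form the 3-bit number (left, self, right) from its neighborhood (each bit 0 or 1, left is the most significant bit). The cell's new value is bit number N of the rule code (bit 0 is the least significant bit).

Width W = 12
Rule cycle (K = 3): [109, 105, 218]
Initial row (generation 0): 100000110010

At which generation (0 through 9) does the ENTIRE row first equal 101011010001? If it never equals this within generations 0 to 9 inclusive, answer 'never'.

Gen 0: 100000110010
Gen 1 (rule 109): 101110110010
Gen 2 (rule 105): 011011110000
Gen 3 (rule 218): 111011111000
Gen 4 (rule 109): 101110001011
Gen 5 (rule 105): 011010100111
Gen 6 (rule 218): 111000011111
Gen 7 (rule 109): 101011010001
Gen 8 (rule 105): 010111100100
Gen 9 (rule 218): 100111111010

Answer: 7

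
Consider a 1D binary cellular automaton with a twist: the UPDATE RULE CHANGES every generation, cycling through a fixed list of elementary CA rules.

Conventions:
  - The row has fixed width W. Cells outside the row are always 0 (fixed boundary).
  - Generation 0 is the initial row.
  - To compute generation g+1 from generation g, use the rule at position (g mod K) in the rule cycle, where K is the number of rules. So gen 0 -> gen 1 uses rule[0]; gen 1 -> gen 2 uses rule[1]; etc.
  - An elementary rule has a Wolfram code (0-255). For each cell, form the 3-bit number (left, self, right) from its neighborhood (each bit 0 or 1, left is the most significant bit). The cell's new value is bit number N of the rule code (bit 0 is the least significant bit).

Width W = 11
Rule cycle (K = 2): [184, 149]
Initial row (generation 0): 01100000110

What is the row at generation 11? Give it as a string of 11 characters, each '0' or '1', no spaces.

Answer: 00111010010

Derivation:
Gen 0: 01100000110
Gen 1 (rule 184): 01010000101
Gen 2 (rule 149): 01011110101
Gen 3 (rule 184): 00111101010
Gen 4 (rule 149): 10011001011
Gen 5 (rule 184): 01010100110
Gen 6 (rule 149): 01010110001
Gen 7 (rule 184): 00101101000
Gen 8 (rule 149): 10100001111
Gen 9 (rule 184): 01010001110
Gen 10 (rule 149): 01011100101
Gen 11 (rule 184): 00111010010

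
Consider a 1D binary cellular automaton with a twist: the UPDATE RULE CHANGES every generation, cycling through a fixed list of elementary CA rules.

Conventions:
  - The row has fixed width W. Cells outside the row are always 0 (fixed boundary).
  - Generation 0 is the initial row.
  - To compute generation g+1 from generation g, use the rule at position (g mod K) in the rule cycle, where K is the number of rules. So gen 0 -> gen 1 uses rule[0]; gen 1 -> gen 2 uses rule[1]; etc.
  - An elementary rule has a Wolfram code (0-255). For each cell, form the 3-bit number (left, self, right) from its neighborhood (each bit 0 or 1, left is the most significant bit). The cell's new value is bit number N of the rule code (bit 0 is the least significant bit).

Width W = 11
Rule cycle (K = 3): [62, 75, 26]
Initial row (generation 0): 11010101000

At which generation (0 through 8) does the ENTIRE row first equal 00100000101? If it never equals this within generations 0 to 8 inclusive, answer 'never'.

Answer: 2

Derivation:
Gen 0: 11010101000
Gen 1 (rule 62): 10111111100
Gen 2 (rule 75): 00100000101
Gen 3 (rule 26): 01010001000
Gen 4 (rule 62): 11111011100
Gen 5 (rule 75): 10001010101
Gen 6 (rule 26): 01010000000
Gen 7 (rule 62): 11111000000
Gen 8 (rule 75): 10001011111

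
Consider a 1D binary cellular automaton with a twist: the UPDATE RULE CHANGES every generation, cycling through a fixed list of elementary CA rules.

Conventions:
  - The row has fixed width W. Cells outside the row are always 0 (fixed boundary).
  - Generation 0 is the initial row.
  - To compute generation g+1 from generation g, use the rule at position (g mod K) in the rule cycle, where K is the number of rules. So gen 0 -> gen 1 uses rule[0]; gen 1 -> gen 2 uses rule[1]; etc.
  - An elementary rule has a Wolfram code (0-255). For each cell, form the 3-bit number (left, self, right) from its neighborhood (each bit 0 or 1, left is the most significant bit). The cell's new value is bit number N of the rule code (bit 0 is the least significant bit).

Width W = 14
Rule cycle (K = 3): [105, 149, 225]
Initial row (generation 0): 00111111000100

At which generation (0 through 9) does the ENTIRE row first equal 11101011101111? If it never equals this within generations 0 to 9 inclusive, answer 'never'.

Gen 0: 00111111000100
Gen 1 (rule 105): 10100001010001
Gen 2 (rule 149): 10111101011101
Gen 3 (rule 225): 01011110101110
Gen 4 (rule 105): 00110011011010
Gen 5 (rule 149): 10001000000011
Gen 6 (rule 225): 00100011111001
Gen 7 (rule 105): 10001010001000
Gen 8 (rule 149): 11101011101111
Gen 9 (rule 225): 01110101110111

Answer: 8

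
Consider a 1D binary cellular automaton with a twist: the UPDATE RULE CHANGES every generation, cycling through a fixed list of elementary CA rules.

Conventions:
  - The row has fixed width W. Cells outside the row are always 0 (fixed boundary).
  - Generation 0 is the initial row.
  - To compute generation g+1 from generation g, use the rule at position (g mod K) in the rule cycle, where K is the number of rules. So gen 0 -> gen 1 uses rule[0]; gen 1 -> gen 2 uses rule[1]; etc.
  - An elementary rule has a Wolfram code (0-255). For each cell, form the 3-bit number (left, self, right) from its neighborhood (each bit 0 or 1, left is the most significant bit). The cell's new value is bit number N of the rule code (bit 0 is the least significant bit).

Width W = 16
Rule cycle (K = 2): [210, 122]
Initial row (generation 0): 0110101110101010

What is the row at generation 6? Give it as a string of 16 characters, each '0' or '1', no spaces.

Answer: 0101100001111110

Derivation:
Gen 0: 0110101110101010
Gen 1 (rule 210): 1010000110000001
Gen 2 (rule 122): 0101001111000010
Gen 3 (rule 210): 1000110111100101
Gen 4 (rule 122): 0101111100111010
Gen 5 (rule 210): 1000111111011001
Gen 6 (rule 122): 0101100001111110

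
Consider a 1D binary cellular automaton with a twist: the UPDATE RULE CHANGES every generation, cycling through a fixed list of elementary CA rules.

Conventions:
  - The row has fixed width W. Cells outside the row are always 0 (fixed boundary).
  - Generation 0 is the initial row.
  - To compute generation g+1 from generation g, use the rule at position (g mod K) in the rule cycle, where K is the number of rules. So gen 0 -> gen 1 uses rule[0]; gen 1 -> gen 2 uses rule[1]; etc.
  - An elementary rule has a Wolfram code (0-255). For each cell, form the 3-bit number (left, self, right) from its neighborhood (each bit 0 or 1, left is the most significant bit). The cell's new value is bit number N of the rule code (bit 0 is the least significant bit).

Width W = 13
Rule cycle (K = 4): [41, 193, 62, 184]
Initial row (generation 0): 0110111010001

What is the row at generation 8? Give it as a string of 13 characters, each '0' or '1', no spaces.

Gen 0: 0110111010001
Gen 1 (rule 41): 0101100100100
Gen 2 (rule 193): 0000100000001
Gen 3 (rule 62): 0001110000011
Gen 4 (rule 184): 0001101000010
Gen 5 (rule 41): 1101010011000
Gen 6 (rule 193): 0100000001011
Gen 7 (rule 62): 1110000011110
Gen 8 (rule 184): 1101000011101

Answer: 1101000011101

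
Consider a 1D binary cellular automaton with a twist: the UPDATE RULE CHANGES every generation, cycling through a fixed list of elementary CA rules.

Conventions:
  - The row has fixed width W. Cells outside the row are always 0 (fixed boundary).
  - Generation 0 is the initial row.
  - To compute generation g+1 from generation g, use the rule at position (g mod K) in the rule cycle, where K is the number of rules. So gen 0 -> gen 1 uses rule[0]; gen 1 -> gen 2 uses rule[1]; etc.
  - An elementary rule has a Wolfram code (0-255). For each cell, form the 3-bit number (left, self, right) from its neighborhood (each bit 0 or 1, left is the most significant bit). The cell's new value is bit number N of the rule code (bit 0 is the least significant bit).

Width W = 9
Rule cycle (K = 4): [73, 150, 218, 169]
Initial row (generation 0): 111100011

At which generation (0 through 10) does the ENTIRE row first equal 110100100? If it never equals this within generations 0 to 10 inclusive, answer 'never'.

Answer: 8

Derivation:
Gen 0: 111100011
Gen 1 (rule 73): 100101011
Gen 2 (rule 150): 111101000
Gen 3 (rule 218): 111100100
Gen 4 (rule 169): 111000001
Gen 5 (rule 73): 101011100
Gen 6 (rule 150): 101001010
Gen 7 (rule 218): 000110001
Gen 8 (rule 169): 110100100
Gen 9 (rule 73): 110000001
Gen 10 (rule 150): 001000011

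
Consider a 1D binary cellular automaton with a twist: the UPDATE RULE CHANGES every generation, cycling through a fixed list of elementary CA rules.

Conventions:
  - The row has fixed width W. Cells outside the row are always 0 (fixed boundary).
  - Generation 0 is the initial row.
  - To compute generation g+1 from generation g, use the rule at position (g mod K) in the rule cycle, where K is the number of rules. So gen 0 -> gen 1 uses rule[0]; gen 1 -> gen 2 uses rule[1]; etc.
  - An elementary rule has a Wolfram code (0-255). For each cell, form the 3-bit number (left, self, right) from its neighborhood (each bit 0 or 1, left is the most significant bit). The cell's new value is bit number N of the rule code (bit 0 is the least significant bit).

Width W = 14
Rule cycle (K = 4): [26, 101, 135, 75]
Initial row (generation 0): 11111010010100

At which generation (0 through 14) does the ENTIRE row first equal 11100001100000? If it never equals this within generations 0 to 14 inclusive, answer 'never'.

Gen 0: 11111010010100
Gen 1 (rule 26): 10000001100010
Gen 2 (rule 101): 10111100101010
Gen 3 (rule 135): 10011001101010
Gen 4 (rule 75): 00111011100000
Gen 5 (rule 26): 01100010010000
Gen 6 (rule 101): 00101010010111
Gen 7 (rule 135): 11101010110010
Gen 8 (rule 75): 10100000110100
Gen 9 (rule 26): 00010001100010
Gen 10 (rule 101): 11010100101010
Gen 11 (rule 135): 00010101101010
Gen 12 (rule 75): 11100001100000
Gen 13 (rule 26): 10010011010000
Gen 14 (rule 101): 10010001110111

Answer: 12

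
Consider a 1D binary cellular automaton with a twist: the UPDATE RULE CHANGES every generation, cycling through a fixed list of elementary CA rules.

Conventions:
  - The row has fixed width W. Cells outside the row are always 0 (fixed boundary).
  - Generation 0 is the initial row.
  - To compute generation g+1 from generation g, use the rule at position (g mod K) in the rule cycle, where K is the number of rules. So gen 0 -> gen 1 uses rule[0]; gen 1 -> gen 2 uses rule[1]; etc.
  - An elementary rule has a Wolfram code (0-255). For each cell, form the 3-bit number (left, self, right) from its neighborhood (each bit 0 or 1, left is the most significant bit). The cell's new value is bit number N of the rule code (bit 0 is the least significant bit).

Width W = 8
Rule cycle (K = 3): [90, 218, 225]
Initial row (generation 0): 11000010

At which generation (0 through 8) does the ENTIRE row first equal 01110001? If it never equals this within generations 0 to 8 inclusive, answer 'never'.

Answer: 6

Derivation:
Gen 0: 11000010
Gen 1 (rule 90): 11100101
Gen 2 (rule 218): 11111000
Gen 3 (rule 225): 01111011
Gen 4 (rule 90): 11001011
Gen 5 (rule 218): 11110011
Gen 6 (rule 225): 01110001
Gen 7 (rule 90): 11011010
Gen 8 (rule 218): 11011001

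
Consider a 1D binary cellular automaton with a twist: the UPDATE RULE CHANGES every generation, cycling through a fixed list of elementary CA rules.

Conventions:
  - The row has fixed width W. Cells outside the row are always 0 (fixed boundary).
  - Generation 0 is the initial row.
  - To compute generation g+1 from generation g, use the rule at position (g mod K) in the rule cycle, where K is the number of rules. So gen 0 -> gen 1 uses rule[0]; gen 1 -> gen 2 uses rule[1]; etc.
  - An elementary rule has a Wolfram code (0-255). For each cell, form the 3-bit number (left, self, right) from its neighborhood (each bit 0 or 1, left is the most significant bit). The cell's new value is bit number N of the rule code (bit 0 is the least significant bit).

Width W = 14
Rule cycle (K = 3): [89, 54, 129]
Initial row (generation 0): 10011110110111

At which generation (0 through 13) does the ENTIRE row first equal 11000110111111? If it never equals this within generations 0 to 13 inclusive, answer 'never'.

Gen 0: 10011110110111
Gen 1 (rule 89): 01010010110101
Gen 2 (rule 54): 11111111001111
Gen 3 (rule 129): 01111110000110
Gen 4 (rule 89): 01000011110111
Gen 5 (rule 54): 11100100001000
Gen 6 (rule 129): 01000001100011
Gen 7 (rule 89): 00111101111011
Gen 8 (rule 54): 01000010000100
Gen 9 (rule 129): 00011000110001
Gen 10 (rule 89): 11011110111100
Gen 11 (rule 54): 00100001000010
Gen 12 (rule 129): 10001100011000
Gen 13 (rule 89): 01101111011111

Answer: never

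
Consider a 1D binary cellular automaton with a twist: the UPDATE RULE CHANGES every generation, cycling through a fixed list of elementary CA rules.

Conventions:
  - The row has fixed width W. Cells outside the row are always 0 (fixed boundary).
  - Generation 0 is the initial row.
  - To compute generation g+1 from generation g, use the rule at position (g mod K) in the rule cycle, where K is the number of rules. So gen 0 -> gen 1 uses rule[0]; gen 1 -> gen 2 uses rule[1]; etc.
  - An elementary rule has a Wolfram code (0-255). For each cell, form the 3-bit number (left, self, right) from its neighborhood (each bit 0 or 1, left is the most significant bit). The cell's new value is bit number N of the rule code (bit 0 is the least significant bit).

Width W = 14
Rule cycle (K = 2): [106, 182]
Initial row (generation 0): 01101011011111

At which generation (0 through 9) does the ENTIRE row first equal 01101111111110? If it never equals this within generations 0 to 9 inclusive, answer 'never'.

Answer: 6

Derivation:
Gen 0: 01101011011111
Gen 1 (rule 106): 11110111110001
Gen 2 (rule 182): 01101011101011
Gen 3 (rule 106): 11110110110111
Gen 4 (rule 182): 01101001001010
Gen 5 (rule 106): 11110010010100
Gen 6 (rule 182): 01101111111110
Gen 7 (rule 106): 11111000000010
Gen 8 (rule 182): 01110100000111
Gen 9 (rule 106): 11011000001101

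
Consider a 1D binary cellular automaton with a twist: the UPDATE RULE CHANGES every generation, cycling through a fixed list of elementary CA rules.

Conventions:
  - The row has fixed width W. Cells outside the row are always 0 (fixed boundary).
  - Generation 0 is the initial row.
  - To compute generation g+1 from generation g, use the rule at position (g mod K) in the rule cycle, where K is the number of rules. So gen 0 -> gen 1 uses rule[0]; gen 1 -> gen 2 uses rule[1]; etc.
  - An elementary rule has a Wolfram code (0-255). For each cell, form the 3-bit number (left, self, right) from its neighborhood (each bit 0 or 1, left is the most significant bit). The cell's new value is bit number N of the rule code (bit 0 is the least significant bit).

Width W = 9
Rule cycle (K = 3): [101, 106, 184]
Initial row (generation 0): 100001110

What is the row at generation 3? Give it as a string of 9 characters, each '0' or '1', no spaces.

Gen 0: 100001110
Gen 1 (rule 101): 101100010
Gen 2 (rule 106): 011100100
Gen 3 (rule 184): 011010010

Answer: 011010010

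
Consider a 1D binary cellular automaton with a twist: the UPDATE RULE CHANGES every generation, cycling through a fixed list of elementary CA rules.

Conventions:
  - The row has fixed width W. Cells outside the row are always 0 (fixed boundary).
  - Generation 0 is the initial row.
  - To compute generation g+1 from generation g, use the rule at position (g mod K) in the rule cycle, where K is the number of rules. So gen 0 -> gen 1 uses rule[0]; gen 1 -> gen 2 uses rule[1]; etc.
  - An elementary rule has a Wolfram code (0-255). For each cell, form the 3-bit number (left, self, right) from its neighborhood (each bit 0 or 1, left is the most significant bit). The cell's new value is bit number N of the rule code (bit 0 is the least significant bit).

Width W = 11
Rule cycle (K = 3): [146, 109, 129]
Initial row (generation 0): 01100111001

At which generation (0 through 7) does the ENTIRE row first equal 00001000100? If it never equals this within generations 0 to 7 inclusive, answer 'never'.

Answer: 6

Derivation:
Gen 0: 01100111001
Gen 1 (rule 146): 10011010110
Gen 2 (rule 109): 10011111110
Gen 3 (rule 129): 00001111100
Gen 4 (rule 146): 00010111010
Gen 5 (rule 109): 11011101110
Gen 6 (rule 129): 00001000100
Gen 7 (rule 146): 00010101010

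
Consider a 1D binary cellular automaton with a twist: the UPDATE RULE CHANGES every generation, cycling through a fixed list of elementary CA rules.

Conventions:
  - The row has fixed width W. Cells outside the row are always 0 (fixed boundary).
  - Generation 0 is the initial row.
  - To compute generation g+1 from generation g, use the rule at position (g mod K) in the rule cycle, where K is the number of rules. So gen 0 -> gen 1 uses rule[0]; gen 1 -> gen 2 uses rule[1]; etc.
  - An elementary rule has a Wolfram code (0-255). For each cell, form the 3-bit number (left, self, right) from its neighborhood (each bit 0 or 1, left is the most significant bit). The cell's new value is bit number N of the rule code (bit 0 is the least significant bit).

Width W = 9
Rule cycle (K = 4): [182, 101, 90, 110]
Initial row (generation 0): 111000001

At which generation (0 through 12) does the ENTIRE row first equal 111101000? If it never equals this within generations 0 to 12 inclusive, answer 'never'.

Gen 0: 111000001
Gen 1 (rule 182): 010100011
Gen 2 (rule 101): 011101001
Gen 3 (rule 90): 110100110
Gen 4 (rule 110): 111101110
Gen 5 (rule 182): 011010101
Gen 6 (rule 101): 001111111
Gen 7 (rule 90): 011000001
Gen 8 (rule 110): 111000011
Gen 9 (rule 182): 010100100
Gen 10 (rule 101): 011100101
Gen 11 (rule 90): 110111000
Gen 12 (rule 110): 111101000

Answer: 12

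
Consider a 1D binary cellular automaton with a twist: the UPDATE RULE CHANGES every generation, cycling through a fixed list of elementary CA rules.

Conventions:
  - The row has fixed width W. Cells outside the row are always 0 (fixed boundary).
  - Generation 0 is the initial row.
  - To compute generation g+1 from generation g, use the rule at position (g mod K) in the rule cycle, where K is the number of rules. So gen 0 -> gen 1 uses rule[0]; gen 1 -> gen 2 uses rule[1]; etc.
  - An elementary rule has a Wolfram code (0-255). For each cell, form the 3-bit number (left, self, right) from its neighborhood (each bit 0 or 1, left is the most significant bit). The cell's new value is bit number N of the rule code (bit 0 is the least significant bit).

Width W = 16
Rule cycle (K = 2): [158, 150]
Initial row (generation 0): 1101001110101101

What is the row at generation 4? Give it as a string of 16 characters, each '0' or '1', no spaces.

Answer: 0011001100110101

Derivation:
Gen 0: 1101001110101101
Gen 1 (rule 158): 1001111100101001
Gen 2 (rule 150): 1110111011101111
Gen 3 (rule 158): 1100110011001110
Gen 4 (rule 150): 0011001100110101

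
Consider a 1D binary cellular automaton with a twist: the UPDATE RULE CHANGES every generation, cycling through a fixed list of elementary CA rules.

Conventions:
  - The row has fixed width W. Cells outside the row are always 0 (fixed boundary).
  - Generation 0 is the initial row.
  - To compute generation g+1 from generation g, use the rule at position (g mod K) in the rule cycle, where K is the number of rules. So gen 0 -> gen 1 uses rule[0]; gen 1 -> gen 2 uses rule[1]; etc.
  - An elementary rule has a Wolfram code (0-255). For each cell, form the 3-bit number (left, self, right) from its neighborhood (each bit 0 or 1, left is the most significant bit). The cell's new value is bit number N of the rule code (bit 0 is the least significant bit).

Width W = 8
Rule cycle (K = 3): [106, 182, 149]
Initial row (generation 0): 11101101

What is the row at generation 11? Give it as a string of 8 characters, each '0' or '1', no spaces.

Gen 0: 11101101
Gen 1 (rule 106): 10111110
Gen 2 (rule 182): 11011101
Gen 3 (rule 149): 00001001
Gen 4 (rule 106): 00010010
Gen 5 (rule 182): 00111111
Gen 6 (rule 149): 10011110
Gen 7 (rule 106): 00110010
Gen 8 (rule 182): 01001111
Gen 9 (rule 149): 01100110
Gen 10 (rule 106): 11101110
Gen 11 (rule 182): 01010101

Answer: 01010101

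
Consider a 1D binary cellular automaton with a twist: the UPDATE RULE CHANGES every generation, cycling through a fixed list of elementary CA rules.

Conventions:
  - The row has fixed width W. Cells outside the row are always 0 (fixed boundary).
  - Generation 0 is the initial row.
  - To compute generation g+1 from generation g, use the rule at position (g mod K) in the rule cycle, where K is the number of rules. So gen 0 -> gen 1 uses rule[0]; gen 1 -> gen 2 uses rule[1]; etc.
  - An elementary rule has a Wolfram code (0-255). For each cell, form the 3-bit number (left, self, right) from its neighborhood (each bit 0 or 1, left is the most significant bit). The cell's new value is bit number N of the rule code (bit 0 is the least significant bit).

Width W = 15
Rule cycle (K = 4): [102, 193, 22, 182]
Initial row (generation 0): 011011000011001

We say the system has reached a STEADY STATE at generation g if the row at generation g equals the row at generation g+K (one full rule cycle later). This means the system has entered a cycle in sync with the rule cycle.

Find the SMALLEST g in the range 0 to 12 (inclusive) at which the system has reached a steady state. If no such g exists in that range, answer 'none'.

Gen 0: 011011000011001
Gen 1 (rule 102): 101101000101011
Gen 2 (rule 193): 000100010000001
Gen 3 (rule 22): 001110111000011
Gen 4 (rule 182): 010101010100100
Gen 5 (rule 102): 111111111101100
Gen 6 (rule 193): 011111111100101
Gen 7 (rule 22): 100000000011101
Gen 8 (rule 182): 110000000101011
Gen 9 (rule 102): 010000001111101
Gen 10 (rule 193): 000111100111100
Gen 11 (rule 22): 001000011000010
Gen 12 (rule 182): 011100100100111
Gen 13 (rule 102): 100101101101001
Gen 14 (rule 193): 000000100100000
Gen 15 (rule 22): 000001111110000
Gen 16 (rule 182): 000010111101000

Answer: none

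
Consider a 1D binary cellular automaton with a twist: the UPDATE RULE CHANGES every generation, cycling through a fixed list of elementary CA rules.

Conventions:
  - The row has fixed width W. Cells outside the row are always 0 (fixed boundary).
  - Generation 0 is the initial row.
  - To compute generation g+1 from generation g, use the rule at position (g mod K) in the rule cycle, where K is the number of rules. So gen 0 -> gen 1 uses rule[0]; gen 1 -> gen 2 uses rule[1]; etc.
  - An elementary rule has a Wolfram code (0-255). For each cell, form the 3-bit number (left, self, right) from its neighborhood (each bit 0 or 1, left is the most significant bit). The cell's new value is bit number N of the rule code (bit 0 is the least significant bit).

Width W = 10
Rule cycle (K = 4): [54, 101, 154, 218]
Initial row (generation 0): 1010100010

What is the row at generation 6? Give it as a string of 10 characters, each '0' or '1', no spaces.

Answer: 1010101011

Derivation:
Gen 0: 1010100010
Gen 1 (rule 54): 1111110111
Gen 2 (rule 101): 0000011001
Gen 3 (rule 154): 0000110110
Gen 4 (rule 218): 0001110111
Gen 5 (rule 54): 0010001000
Gen 6 (rule 101): 1010101011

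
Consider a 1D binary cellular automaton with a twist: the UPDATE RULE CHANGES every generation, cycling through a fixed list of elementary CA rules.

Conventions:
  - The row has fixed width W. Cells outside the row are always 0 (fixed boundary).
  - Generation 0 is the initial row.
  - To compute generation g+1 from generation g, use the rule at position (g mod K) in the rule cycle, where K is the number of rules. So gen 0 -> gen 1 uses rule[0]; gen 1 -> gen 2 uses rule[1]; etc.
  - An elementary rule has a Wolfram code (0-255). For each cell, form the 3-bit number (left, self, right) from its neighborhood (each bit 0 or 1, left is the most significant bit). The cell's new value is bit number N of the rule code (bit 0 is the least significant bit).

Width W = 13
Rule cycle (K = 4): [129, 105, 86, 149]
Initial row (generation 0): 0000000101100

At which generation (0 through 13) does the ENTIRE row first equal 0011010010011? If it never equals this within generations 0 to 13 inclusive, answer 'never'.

Gen 0: 0000000101100
Gen 1 (rule 129): 1111110000001
Gen 2 (rule 105): 1000010111100
Gen 3 (rule 86): 1100110000110
Gen 4 (rule 149): 0010001110001
Gen 5 (rule 129): 1000100100100
Gen 6 (rule 105): 0010000000001
Gen 7 (rule 86): 0111000000011
Gen 8 (rule 149): 0010111111000
Gen 9 (rule 129): 1000011110011
Gen 10 (rule 105): 0011010010011
Gen 11 (rule 86): 0101011111101
Gen 12 (rule 149): 0101001111001
Gen 13 (rule 129): 0000000110000

Answer: 10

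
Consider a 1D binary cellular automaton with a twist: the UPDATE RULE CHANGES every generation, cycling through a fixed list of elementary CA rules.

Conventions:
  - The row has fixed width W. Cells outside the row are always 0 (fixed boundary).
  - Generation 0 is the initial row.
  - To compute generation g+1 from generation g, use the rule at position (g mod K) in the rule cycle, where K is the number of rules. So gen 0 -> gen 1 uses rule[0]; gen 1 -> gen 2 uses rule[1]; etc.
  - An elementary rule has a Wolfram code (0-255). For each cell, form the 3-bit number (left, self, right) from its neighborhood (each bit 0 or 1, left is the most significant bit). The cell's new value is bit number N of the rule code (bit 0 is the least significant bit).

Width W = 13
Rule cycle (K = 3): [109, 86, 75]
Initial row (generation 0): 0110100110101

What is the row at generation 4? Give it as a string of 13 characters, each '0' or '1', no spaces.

Answer: 1010111110010

Derivation:
Gen 0: 0110100110101
Gen 1 (rule 109): 0111100111111
Gen 2 (rule 86): 1000111000001
Gen 3 (rule 75): 0011101011110
Gen 4 (rule 109): 1010111110010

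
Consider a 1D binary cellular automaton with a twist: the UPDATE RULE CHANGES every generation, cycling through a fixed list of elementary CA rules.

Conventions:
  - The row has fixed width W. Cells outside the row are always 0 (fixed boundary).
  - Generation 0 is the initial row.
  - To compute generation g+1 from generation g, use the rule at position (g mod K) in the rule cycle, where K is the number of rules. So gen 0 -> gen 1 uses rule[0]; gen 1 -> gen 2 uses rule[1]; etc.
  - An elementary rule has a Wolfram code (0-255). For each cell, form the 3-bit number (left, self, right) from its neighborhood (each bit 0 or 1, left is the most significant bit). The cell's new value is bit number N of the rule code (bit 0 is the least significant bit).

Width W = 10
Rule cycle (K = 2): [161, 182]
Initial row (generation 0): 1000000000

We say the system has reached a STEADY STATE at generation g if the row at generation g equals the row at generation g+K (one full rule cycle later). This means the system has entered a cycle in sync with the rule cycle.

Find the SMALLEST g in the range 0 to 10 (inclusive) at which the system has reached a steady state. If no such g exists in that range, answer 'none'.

Gen 0: 1000000000
Gen 1 (rule 161): 0011111111
Gen 2 (rule 182): 0101111110
Gen 3 (rule 161): 0010111100
Gen 4 (rule 182): 0111011010
Gen 5 (rule 161): 0010100100
Gen 6 (rule 182): 0111111110
Gen 7 (rule 161): 0011111100
Gen 8 (rule 182): 0101111010
Gen 9 (rule 161): 0010110100
Gen 10 (rule 182): 0111001110
Gen 11 (rule 161): 0010000100
Gen 12 (rule 182): 0111001110

Answer: 10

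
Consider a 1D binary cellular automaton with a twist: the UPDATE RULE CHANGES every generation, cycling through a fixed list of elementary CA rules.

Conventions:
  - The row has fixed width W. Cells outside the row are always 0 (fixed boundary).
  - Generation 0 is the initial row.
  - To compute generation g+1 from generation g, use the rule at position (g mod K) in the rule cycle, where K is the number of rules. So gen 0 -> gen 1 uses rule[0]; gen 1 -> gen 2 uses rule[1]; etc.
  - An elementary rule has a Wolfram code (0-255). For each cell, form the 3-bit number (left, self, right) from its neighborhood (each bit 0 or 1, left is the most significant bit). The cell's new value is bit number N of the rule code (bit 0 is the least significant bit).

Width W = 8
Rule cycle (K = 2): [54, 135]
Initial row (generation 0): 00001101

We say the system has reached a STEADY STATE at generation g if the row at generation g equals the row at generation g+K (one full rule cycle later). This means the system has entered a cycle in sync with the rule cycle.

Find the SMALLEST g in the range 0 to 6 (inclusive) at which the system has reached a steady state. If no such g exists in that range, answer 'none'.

Gen 0: 00001101
Gen 1 (rule 54): 00010011
Gen 2 (rule 135): 11110100
Gen 3 (rule 54): 00001110
Gen 4 (rule 135): 11110100
Gen 5 (rule 54): 00001110
Gen 6 (rule 135): 11110100
Gen 7 (rule 54): 00001110
Gen 8 (rule 135): 11110100

Answer: 2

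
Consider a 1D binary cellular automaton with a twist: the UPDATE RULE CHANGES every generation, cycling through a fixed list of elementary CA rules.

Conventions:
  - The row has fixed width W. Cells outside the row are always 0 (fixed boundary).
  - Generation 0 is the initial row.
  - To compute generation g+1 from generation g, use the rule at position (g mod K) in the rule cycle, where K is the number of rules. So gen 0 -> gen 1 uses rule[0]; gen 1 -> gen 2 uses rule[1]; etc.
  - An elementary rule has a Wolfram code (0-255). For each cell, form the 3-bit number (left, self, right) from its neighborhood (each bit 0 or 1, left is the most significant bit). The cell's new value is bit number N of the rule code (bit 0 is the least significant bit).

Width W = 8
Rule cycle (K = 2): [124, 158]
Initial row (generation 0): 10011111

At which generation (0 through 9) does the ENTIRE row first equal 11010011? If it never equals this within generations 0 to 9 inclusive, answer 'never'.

Gen 0: 10011111
Gen 1 (rule 124): 11010001
Gen 2 (rule 158): 10011011
Gen 3 (rule 124): 11011111
Gen 4 (rule 158): 10011110
Gen 5 (rule 124): 11010011
Gen 6 (rule 158): 10011110
Gen 7 (rule 124): 11010011
Gen 8 (rule 158): 10011110
Gen 9 (rule 124): 11010011

Answer: 5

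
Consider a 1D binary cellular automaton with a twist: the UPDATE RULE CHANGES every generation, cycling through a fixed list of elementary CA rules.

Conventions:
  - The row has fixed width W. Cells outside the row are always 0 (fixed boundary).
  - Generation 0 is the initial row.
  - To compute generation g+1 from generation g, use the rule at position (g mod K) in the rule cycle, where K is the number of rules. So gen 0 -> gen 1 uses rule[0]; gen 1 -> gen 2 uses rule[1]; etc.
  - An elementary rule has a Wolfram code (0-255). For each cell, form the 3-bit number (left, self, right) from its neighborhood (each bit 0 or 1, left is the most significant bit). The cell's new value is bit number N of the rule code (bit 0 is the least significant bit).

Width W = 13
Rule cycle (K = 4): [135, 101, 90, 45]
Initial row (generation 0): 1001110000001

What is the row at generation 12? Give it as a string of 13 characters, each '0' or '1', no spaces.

Answer: 0100111001101

Derivation:
Gen 0: 1001110000001
Gen 1 (rule 135): 1010100111111
Gen 2 (rule 101): 1111100000001
Gen 3 (rule 90): 1000110000010
Gen 4 (rule 45): 1010100111010
Gen 5 (rule 135): 1010101010010
Gen 6 (rule 101): 1111111110010
Gen 7 (rule 90): 1000000011101
Gen 8 (rule 45): 1011111010011
Gen 9 (rule 135): 1001110010100
Gen 10 (rule 101): 1000010011101
Gen 11 (rule 90): 0100101110100
Gen 12 (rule 45): 0100111001101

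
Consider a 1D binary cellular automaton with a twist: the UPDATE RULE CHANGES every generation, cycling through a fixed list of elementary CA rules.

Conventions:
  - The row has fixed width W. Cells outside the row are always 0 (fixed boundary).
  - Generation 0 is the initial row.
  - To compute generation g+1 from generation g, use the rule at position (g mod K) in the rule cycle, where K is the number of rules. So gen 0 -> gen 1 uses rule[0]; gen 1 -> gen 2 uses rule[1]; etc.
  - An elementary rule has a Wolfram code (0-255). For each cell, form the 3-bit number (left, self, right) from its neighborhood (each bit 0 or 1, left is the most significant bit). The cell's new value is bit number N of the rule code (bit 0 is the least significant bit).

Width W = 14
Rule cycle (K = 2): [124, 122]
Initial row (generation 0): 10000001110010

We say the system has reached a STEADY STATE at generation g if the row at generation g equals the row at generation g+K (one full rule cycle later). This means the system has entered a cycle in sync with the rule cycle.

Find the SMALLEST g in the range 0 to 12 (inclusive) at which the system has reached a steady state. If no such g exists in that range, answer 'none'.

Answer: none

Derivation:
Gen 0: 10000001110010
Gen 1 (rule 124): 11000001011011
Gen 2 (rule 122): 11100010111111
Gen 3 (rule 124): 10110011100001
Gen 4 (rule 122): 01111110110010
Gen 5 (rule 124): 01000011111011
Gen 6 (rule 122): 10100110001111
Gen 7 (rule 124): 11110111001001
Gen 8 (rule 122): 10011101110110
Gen 9 (rule 124): 11010111011111
Gen 10 (rule 122): 11101101110001
Gen 11 (rule 124): 10111111011001
Gen 12 (rule 122): 01100001111110
Gen 13 (rule 124): 01110001000011
Gen 14 (rule 122): 11011010100111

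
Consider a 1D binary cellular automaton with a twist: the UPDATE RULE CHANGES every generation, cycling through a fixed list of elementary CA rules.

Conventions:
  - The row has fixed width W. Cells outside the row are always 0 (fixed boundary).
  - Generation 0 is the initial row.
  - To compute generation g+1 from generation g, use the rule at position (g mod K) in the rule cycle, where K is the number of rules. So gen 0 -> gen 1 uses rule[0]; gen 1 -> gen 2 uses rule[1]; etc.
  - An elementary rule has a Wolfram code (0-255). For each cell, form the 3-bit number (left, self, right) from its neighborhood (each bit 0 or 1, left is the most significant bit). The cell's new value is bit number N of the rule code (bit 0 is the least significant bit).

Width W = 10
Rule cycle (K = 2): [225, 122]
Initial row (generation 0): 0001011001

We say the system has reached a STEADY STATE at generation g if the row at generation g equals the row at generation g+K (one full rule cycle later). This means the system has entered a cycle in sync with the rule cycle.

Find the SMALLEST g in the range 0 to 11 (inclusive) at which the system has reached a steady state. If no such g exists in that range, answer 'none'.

Gen 0: 0001011001
Gen 1 (rule 225): 1100101000
Gen 2 (rule 122): 1111010100
Gen 3 (rule 225): 0111101001
Gen 4 (rule 122): 1100110110
Gen 5 (rule 225): 0100011010
Gen 6 (rule 122): 1010111101
Gen 7 (rule 225): 0101011110
Gen 8 (rule 122): 1010110011
Gen 9 (rule 225): 0101010001
Gen 10 (rule 122): 1010101010
Gen 11 (rule 225): 0101010100
Gen 12 (rule 122): 1010101010
Gen 13 (rule 225): 0101010100

Answer: 10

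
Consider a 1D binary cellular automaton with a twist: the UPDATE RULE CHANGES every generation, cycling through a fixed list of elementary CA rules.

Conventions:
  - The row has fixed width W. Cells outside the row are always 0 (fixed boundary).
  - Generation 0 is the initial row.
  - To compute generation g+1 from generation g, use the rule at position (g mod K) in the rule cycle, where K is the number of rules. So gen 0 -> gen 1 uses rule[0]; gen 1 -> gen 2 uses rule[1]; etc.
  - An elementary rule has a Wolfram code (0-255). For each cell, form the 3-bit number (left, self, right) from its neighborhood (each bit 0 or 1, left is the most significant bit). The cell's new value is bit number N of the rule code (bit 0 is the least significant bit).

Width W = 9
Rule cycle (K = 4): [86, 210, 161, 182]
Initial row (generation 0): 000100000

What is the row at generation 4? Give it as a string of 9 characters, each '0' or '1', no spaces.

Answer: 011111100

Derivation:
Gen 0: 000100000
Gen 1 (rule 86): 001110000
Gen 2 (rule 210): 010111000
Gen 3 (rule 161): 001010011
Gen 4 (rule 182): 011111100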